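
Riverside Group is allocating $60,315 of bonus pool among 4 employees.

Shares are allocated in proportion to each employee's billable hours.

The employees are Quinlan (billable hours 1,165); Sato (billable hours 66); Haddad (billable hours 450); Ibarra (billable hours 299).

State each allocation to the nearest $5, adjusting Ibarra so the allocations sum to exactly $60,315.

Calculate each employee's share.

Combined billable hours = 1,980.
Unrounded shares: Quinlan 1,165/1,980 × $60,315 = 35,488.37; Sato 66/1,980 × $60,315 = 2,010.50; Haddad 450/1,980 × $60,315 = 13,707.95; Ibarra 299/1,980 × $60,315 = 9,108.17.
At nearest $5: Quinlan $35,490; Sato $2,010; Haddad $13,710; Ibarra $9,110. Sum = $60,320.
Difference $60,315 − $60,320 = −$5 applied to Ibarra: Ibarra becomes $9,105.

Quinlan: $35,490; Sato: $2,010; Haddad: $13,710; Ibarra: $9,105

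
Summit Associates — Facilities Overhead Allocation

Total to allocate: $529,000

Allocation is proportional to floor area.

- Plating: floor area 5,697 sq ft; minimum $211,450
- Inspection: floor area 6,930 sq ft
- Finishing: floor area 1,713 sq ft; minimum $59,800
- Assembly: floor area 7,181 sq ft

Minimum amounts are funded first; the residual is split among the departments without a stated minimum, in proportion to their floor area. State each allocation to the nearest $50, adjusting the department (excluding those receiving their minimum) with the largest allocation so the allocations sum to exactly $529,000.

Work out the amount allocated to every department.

Fund the minimums — Plating $211,450; Finishing $59,800. Remaining pool $257,750.
Remaining pool split over remaining floor area 14,111: Inspection 126,582.63 → $126,600; Assembly 131,167.37 → $131,150.

Plating: $211,450 | Inspection: $126,600 | Finishing: $59,800 | Assembly: $131,150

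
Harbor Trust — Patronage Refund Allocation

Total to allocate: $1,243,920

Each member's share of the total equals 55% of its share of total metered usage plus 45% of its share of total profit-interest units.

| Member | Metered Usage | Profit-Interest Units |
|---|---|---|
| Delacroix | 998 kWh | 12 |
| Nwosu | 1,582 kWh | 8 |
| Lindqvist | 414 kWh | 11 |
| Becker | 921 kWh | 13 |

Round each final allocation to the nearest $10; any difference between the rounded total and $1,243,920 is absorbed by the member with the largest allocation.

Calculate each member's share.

Totals — metered usage 3,915, profit-interest units 44.
Blended shares (55% metered usage + 45% profit-interest units): Delacroix 0.2629; Nwosu 0.3041; Lindqvist 0.1707; Becker 0.2623.
Unrounded shares: Delacroix 327,065.89; Nwosu 378,233.71; Lindqvist 212,288.53; Becker 326,331.86.
At nearest $10: Delacroix $327,070; Nwosu $378,230; Lindqvist $212,290; Becker $326,330. Sum = $1,243,920.
No rounding difference to absorb.

Delacroix: $327,070 · Nwosu: $378,230 · Lindqvist: $212,290 · Becker: $326,330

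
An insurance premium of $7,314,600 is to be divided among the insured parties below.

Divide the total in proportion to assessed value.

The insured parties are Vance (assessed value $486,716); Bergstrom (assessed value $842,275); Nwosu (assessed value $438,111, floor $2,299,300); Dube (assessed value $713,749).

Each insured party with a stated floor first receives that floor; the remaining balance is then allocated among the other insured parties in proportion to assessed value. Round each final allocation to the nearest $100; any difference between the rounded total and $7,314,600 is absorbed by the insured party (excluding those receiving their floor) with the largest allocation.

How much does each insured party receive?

Fund the minimums — Nwosu $2,299,300. Balance $5,015,300.
Balance split over remaining assessed value 2,042,740: Vance 1,194,976.72 → $1,195,000; Bergstrom 2,067,939.05 → $2,067,900; Dube 1,752,384.23 → $1,752,400.

Vance: $1,195,000 · Bergstrom: $2,067,900 · Nwosu: $2,299,300 · Dube: $1,752,400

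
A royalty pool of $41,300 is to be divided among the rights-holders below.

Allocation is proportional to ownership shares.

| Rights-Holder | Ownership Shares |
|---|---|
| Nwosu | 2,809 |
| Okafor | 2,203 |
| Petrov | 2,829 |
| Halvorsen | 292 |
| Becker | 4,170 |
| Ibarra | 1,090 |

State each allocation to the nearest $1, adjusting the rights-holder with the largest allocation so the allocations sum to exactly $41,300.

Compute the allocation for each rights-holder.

Total ownership shares = 13,393.
Unrounded shares: Nwosu 2,809/13,393 × $41,300 = 8,662.11; Okafor 2,203/13,393 × $41,300 = 6,793.39; Petrov 2,829/13,393 × $41,300 = 8,723.79; Halvorsen 292/13,393 × $41,300 = 900.44; Becker 4,170/13,393 × $41,300 = 12,859.03; Ibarra 1,090/13,393 × $41,300 = 3,361.23.
After rounding ($1): Nwosu $8,662; Okafor $6,793; Petrov $8,724; Halvorsen $900; Becker $12,859; Ibarra $3,361. Sum = $41,299.
Difference $41,300 − $41,299 = +$1 applied to largest allocation (Becker): Becker becomes $12,860.

Nwosu: $8,662 · Okafor: $6,793 · Petrov: $8,724 · Halvorsen: $900 · Becker: $12,860 · Ibarra: $3,361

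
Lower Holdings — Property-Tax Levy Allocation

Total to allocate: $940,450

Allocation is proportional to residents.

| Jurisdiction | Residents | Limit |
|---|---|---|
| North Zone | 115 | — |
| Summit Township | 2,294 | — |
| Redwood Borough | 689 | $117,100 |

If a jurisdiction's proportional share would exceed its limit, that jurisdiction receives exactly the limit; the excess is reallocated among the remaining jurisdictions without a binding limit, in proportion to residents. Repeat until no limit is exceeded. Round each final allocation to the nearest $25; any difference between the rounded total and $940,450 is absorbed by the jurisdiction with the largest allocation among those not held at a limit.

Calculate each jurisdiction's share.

North Zone: $39,300 · Summit Township: $784,050 · Redwood Borough: $117,100

Combined residents = 3,098.
Unconstrained shares: North Zone 34,910.18; Summit Township 696,382.28; Redwood Borough 209,157.54.
Held at cap: Redwood Borough ($117,100); balance $823,350 reallocated over remaining residents 2,409.
Remaining shares: North Zone 39,304.79 → $39,300; Summit Township 784,045.21 → $784,050.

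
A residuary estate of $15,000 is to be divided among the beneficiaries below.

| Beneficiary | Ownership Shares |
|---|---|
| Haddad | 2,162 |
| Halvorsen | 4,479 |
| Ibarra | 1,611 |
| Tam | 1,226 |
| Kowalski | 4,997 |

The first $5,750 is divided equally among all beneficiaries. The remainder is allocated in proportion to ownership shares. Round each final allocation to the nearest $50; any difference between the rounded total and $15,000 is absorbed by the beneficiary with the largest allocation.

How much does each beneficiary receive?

First tranche $5,750 split equally: $1,150 each.
Remainder $9,250 by ownership shares (total 14,475): Haddad 1,381.59 → $1,400; Halvorsen 2,862.23 → $2,850; Ibarra 1,029.48 → $1,050; Tam 783.45 → $800; Kowalski 3,193.25 → $3,200.
Rounding difference −$50 on remainder applied to Kowalski.
Totals: Haddad $1,150 + $1,400 = $2,550; Halvorsen $1,150 + $2,850 = $4,000; Ibarra $1,150 + $1,050 = $2,200; Tam $1,150 + $800 = $1,950; Kowalski $1,150 + $3,150 = $4,300.

Haddad: $2,550; Halvorsen: $4,000; Ibarra: $2,200; Tam: $1,950; Kowalski: $4,300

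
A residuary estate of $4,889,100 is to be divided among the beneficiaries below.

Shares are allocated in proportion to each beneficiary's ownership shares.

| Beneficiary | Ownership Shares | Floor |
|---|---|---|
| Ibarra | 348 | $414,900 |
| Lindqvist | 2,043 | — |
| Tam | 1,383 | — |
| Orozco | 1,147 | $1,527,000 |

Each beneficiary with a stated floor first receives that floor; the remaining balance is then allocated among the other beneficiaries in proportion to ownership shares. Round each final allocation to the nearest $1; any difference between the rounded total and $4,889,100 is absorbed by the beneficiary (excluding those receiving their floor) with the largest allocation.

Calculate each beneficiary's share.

Ibarra: $414,900 · Lindqvist: $1,757,481 · Tam: $1,189,719 · Orozco: $1,527,000

Guaranteed amounts: Ibarra $414,900; Orozco $1,527,000. Balance $2,947,200.
Balance split over remaining ownership shares 3,426: Lindqvist 1,757,480.91 → $1,757,481; Tam 1,189,719.09 → $1,189,719.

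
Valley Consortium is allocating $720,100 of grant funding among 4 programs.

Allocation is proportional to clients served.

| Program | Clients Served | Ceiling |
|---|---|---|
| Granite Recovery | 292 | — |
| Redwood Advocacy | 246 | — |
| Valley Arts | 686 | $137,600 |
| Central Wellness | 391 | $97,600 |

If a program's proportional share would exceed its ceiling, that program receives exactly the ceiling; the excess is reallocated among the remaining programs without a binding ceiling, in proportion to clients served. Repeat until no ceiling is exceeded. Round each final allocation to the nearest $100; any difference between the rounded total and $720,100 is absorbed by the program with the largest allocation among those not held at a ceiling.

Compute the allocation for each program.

Granite Recovery: $263,200 · Redwood Advocacy: $221,700 · Valley Arts: $137,600 · Central Wellness: $97,600

Total clients served = 1,615.
Proportional shares (ignoring caps): Granite Recovery 130,197.65; Redwood Advocacy 109,687.06; Valley Arts 305,875.29; Central Wellness 174,340.00.
Held at cap: Valley Arts ($137,600), Central Wellness ($97,600); balance $484,900 reallocated over remaining clients served 538.
Remaining shares: Granite Recovery 263,179.93 → $263,200; Redwood Advocacy 221,720.07 → $221,700.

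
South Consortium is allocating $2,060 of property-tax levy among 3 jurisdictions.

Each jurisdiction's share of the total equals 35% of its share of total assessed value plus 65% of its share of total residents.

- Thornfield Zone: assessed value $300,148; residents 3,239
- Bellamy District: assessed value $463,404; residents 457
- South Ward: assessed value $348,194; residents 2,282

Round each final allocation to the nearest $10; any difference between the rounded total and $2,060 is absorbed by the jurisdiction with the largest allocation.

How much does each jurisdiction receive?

Assessed value total 1,111,746; residents total 5,978.
Blended shares (35% assessed value + 65% residents): Thornfield Zone 0.4467; Bellamy District 0.1956; South Ward 0.3577.
Pro-rata amounts: Thornfield Zone 920.15; Bellamy District 402.89; South Ward 736.95.
Rounded to nearest $10: Thornfield Zone $920; Bellamy District $400; South Ward $740. Sum = $2,060.
Rounded total matches; no reconciliation needed.

Thornfield Zone: $920 · Bellamy District: $400 · South Ward: $740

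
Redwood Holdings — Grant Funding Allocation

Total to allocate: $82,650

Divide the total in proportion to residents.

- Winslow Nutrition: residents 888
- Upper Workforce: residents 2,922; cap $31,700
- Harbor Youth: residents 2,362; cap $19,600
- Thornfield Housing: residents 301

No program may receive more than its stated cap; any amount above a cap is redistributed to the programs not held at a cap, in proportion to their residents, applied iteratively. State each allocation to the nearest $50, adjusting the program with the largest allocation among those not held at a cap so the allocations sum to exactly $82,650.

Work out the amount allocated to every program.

Winslow Nutrition: $23,400 · Upper Workforce: $31,700 · Harbor Youth: $19,600 · Thornfield Housing: $7,950

Sum of residents: 6,473.
Pro-rata shares before constraints: Winslow Nutrition 11,338.36; Upper Workforce 37,309.33; Harbor Youth 30,159.01; Thornfield Housing 3,843.30.
Cap binds for Upper Workforce ($31,700), Harbor Youth ($19,600); residual $31,350 reallocated over remaining residents 1,189.
Remaining shares: Winslow Nutrition 23,413.62 → $23,400; Thornfield Housing 7,936.38 → $7,950.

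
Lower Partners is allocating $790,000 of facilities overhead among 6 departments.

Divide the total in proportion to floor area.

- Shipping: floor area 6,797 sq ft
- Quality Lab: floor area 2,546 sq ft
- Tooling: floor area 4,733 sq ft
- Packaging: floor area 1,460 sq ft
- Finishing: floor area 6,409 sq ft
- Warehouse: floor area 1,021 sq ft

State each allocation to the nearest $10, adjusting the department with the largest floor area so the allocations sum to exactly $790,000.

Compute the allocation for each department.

Shipping: $233,810; Quality Lab: $87,580; Tooling: $162,810; Packaging: $50,220; Finishing: $220,460; Warehouse: $35,120

Total floor area = 6,797 + 2,546 + 4,733 + 1,460 + 6,409 + 1,021 = 22,966.
Proportional shares: Shipping 233,807.80; Quality Lab 87,579.03; Tooling 162,808.93; Packaging 50,222.07; Finishing 220,461.12; Warehouse 35,121.05.
Rounded to nearest $10: Shipping $233,810; Quality Lab $87,580; Tooling $162,810; Packaging $50,220; Finishing $220,460; Warehouse $35,120. Sum = $790,000.
Rounded total matches; no reconciliation needed.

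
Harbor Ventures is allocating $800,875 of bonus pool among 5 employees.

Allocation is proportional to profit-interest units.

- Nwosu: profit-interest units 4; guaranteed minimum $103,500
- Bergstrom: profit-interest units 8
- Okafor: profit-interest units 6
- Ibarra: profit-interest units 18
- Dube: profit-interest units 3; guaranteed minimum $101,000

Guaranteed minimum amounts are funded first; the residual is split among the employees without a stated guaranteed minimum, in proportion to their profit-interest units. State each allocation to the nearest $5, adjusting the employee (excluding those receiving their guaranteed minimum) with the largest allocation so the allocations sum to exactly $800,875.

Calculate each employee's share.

Nwosu: $103,500; Bergstrom: $149,095; Okafor: $111,820; Ibarra: $335,460; Dube: $101,000

Minimums first: Nwosu $103,500; Dube $101,000. Remaining pool $596,375.
Remaining pool split over remaining profit-interest units 32: Bergstrom 149,093.75 → $149,095; Okafor 111,820.31 → $111,820; Ibarra 335,460.94 → $335,460.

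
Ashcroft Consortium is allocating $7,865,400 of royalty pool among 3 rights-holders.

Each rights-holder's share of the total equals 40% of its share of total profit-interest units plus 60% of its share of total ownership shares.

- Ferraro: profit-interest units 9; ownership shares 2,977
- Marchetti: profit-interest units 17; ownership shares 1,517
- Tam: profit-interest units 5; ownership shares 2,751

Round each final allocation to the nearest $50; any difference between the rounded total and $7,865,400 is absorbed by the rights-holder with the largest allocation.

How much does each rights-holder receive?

Totals — profit-interest units 31, ownership shares 7,245.
Composite weights (40% profit-interest units + 60% ownership shares): Ferraro 0.3627; Marchetti 0.3450; Tam 0.2923.
Raw shares: Ferraro 2,852,556.22; Marchetti 2,713,455.31; Tam 2,299,388.47.
Rounded to nearest $50: Ferraro $2,852,550; Marchetti $2,713,450; Tam $2,299,400. Sum = $7,865,400.
Rounded total matches; no reconciliation needed.

Ferraro: $2,852,550 | Marchetti: $2,713,450 | Tam: $2,299,400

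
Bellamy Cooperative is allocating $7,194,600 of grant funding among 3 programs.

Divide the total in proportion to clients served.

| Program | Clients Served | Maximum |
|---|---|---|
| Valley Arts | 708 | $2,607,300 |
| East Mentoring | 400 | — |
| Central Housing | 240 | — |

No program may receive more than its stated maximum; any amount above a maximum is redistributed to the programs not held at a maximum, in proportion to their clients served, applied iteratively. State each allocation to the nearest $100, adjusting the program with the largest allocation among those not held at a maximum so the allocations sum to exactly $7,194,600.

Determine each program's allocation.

Valley Arts: $2,607,300 · East Mentoring: $2,867,100 · Central Housing: $1,720,200

Sum of clients served: 1,348.
Pro-rata shares before constraints: Valley Arts 3,778,766.17; East Mentoring 2,134,896.14; Central Housing 1,280,937.69.
Capped: Valley Arts ($2,607,300); residual $4,587,300 reallocated over remaining clients served 640.
Remaining shares: East Mentoring 2,867,062.50 → $2,867,100; Central Housing 1,720,237.50 → $1,720,200.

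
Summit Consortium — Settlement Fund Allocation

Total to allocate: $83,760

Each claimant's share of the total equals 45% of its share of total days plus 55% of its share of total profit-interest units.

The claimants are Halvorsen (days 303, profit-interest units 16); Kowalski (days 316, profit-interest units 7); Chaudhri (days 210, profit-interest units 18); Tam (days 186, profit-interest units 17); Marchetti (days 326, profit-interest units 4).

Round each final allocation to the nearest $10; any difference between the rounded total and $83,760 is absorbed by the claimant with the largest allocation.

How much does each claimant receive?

Halvorsen: $20,400; Kowalski: $14,080; Chaudhri: $19,280; Tam: $17,860; Marchetti: $12,140

Days total 1,341; profit-interest units total 62.
Composite weights (45% days + 55% profit-interest units): Halvorsen 0.2436; Kowalski 0.1681; Chaudhri 0.2301; Tam 0.2132; Marchetti 0.1449.
Raw shares: Halvorsen 20,405.05; Kowalski 14,083.16; Chaudhri 19,277.13; Tam 17,859.52; Marchetti 12,135.14.
After rounding ($10): Halvorsen $20,410; Kowalski $14,080; Chaudhri $19,280; Tam $17,860; Marchetti $12,140. Sum = $83,770.
Difference $83,760 − $83,770 = −$10 applied to largest allocation (Halvorsen): Halvorsen becomes $20,400.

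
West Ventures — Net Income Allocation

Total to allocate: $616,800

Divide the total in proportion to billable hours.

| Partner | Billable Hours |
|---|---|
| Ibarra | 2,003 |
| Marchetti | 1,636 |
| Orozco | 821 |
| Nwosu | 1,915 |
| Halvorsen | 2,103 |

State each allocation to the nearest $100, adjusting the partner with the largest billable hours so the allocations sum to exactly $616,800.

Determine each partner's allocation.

Ibarra: $145,700; Marchetti: $119,000; Orozco: $59,700; Nwosu: $139,300; Halvorsen: $153,100

Combined billable hours = 8,478.
Unrounded shares: Ibarra 2,003/8,478 × $616,800 = 145,724.27; Marchetti 1,636/8,478 × $616,800 = 119,023.92; Orozco 821/8,478 × $616,800 = 59,730.22; Nwosu 1,915/8,478 × $616,800 = 139,322.01; Halvorsen 2,103/8,478 × $616,800 = 152,999.58.
After rounding ($100): Ibarra $145,700; Marchetti $119,000; Orozco $59,700; Nwosu $139,300; Halvorsen $153,000. Sum = $616,700.
Difference $616,800 − $616,700 = +$100 applied to largest billable hours (Halvorsen): Halvorsen becomes $153,100.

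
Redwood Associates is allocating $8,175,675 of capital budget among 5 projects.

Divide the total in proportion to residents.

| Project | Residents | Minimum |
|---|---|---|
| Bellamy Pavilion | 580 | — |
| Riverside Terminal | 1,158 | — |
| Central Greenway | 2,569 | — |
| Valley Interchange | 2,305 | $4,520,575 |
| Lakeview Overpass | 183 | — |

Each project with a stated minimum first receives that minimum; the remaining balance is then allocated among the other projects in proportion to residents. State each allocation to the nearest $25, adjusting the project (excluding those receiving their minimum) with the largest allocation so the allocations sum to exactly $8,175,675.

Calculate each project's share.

Bellamy Pavilion: $472,150 | Riverside Terminal: $942,675 | Central Greenway: $2,091,300 | Valley Interchange: $4,520,575 | Lakeview Overpass: $148,975

Fund the minimums — Valley Interchange $4,520,575. Residual $3,655,100.
Residual split over remaining residents 4,490: Bellamy Pavilion 472,151.00 → $472,150; Riverside Terminal 942,673.90 → $942,675; Central Greenway 2,091,303.32 → $2,091,300; Lakeview Overpass 148,971.78 → $148,975.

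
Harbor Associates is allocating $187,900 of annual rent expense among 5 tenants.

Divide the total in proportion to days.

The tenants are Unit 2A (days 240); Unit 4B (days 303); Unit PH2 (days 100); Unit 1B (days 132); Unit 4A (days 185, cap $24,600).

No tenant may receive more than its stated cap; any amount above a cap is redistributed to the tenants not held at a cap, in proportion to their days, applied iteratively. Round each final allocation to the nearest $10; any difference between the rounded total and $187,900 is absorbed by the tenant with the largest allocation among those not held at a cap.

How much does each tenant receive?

Combined days = 960.
Proportional shares (ignoring caps): Unit 2A 46,975.00; Unit 4B 59,305.94; Unit PH2 19,572.92; Unit 1B 25,836.25; Unit 4A 36,209.90.
Capped: Unit 4A ($24,600); residual $163,300 reallocated over remaining days 775.
Remaining shares: Unit 2A 50,570.32 → $50,570; Unit 4B 63,845.03 → $63,850; Unit PH2 21,070.97 → $21,070; Unit 1B 27,813.68 → $27,810.

Unit 2A: $50,570 | Unit 4B: $63,850 | Unit PH2: $21,070 | Unit 1B: $27,810 | Unit 4A: $24,600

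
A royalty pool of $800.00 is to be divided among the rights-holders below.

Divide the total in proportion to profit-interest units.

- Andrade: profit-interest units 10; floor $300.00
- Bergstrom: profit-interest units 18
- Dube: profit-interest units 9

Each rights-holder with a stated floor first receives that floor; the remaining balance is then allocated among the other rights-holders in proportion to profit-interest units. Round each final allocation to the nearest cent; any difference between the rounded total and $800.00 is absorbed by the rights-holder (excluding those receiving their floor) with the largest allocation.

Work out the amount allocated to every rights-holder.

Andrade: $300.00 | Bergstrom: $333.33 | Dube: $166.67

Fund the minimums — Andrade $300.00. Balance $500.00.
Balance split over remaining profit-interest units 27: Bergstrom 333.3333 → $333.33; Dube 166.6667 → $166.67.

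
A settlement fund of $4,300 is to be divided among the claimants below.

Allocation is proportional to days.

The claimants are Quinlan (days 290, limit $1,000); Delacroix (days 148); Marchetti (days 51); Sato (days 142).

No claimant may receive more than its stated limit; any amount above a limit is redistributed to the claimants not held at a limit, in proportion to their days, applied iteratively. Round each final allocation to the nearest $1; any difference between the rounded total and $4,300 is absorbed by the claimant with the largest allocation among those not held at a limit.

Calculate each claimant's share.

Total days = 631.
Pro-rata shares before constraints: Quinlan 1,976.23; Delacroix 1,008.56; Marchetti 347.54; Sato 967.67.
Capped: Quinlan ($1,000); balance $3,300 reallocated over remaining days 341.
Shares after redistribution: Delacroix 1,432.26 → $1,432; Marchetti 493.55 → $494; Sato 1,374.19 → $1,374.

Quinlan: $1,000 · Delacroix: $1,432 · Marchetti: $494 · Sato: $1,374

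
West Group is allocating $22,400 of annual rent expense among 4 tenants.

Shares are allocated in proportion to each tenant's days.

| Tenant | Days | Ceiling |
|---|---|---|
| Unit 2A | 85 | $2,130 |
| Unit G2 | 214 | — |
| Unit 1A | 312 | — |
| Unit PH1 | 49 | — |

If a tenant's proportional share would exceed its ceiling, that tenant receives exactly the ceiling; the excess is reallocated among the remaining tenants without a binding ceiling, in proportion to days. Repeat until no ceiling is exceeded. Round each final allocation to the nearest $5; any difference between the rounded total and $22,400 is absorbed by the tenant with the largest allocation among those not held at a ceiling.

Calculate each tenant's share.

Sum of days: 660.
Proportional shares (ignoring caps): Unit 2A 2,884.85; Unit G2 7,263.03; Unit 1A 10,589.09; Unit PH1 1,663.03.
Held at cap: Unit 2A ($2,130); remaining pool $20,270 reallocated over remaining days 575.
Shares after redistribution: Unit G2 7,543.97 → $7,545; Unit 1A 10,998.68 → $11,000; Unit PH1 1,727.36 → $1,725.

Unit 2A: $2,130 · Unit G2: $7,545 · Unit 1A: $11,000 · Unit PH1: $1,725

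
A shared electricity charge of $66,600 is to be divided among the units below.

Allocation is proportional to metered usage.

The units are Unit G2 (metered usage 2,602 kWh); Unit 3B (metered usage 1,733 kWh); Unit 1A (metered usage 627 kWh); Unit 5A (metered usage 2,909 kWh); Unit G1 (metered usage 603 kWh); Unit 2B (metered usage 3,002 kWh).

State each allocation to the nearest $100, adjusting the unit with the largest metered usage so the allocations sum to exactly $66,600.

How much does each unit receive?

Unit G2: $15,100; Unit 3B: $10,100; Unit 1A: $3,600; Unit 5A: $16,900; Unit G1: $3,500; Unit 2B: $17,400

Combined metered usage = 2,602 + 1,733 + 627 + 2,909 + 603 + 3,002 = 11,476.
Unrounded shares: Unit G2 15,100.49; Unit 3B 10,057.32; Unit 1A 3,638.74; Unit 5A 16,882.14; Unit G1 3,499.46; Unit 2B 17,421.85.
At nearest $100: Unit G2 $15,100; Unit 3B $10,100; Unit 1A $3,600; Unit 5A $16,900; Unit G1 $3,500; Unit 2B $17,400. Sum = $66,600.
No rounding difference to absorb.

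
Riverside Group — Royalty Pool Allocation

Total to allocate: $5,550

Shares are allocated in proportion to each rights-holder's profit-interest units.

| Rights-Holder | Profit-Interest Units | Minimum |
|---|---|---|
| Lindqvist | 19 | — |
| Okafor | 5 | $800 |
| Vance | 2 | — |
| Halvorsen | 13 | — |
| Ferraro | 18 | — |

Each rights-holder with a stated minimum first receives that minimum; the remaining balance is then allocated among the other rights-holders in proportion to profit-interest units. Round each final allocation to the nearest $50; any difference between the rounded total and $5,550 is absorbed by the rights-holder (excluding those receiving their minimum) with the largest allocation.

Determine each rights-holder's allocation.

Guaranteed amounts: Okafor $800. Remaining pool $4,750.
Remaining pool split over remaining profit-interest units 52: Lindqvist 1,735.58 → $1,750; Vance 182.69 → $200; Halvorsen 1,187.50 → $1,200; Ferraro 1,644.23 → $1,650.
Rounding difference −$50 applied to Lindqvist → $1,700.

Lindqvist: $1,700; Okafor: $800; Vance: $200; Halvorsen: $1,200; Ferraro: $1,650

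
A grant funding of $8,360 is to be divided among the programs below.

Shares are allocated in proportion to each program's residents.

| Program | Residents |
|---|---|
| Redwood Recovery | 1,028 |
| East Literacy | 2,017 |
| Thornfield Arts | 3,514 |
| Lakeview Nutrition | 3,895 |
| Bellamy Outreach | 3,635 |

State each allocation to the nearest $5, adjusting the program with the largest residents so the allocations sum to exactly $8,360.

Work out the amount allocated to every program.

Sum of residents: 14,089.
Proportional shares: Redwood Recovery 1,028/14,089 × $8,360 = 609.99; East Literacy 2,017/14,089 × $8,360 = 1,196.83; Thornfield Arts 3,514/14,089 × $8,360 = 2,085.10; Lakeview Nutrition 3,895/14,089 × $8,360 = 2,311.18; Bellamy Outreach 3,635/14,089 × $8,360 = 2,156.90.
Rounded to nearest $5: Redwood Recovery $610; East Literacy $1,195; Thornfield Arts $2,085; Lakeview Nutrition $2,310; Bellamy Outreach $2,155. Sum = $8,355.
Difference $8,360 − $8,355 = +$5 applied to largest residents (Lakeview Nutrition): Lakeview Nutrition becomes $2,315.

Redwood Recovery: $610; East Literacy: $1,195; Thornfield Arts: $2,085; Lakeview Nutrition: $2,315; Bellamy Outreach: $2,155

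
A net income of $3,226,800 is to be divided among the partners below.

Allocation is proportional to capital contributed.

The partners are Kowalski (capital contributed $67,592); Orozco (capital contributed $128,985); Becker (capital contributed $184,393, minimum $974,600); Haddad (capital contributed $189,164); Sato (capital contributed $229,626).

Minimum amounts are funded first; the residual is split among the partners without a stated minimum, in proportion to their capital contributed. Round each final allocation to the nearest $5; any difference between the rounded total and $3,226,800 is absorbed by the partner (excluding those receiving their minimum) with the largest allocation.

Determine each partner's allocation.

Kowalski: $247,380; Orozco: $472,075; Becker: $974,600; Haddad: $692,325; Sato: $840,420

Minimums first: Becker $974,600. Residual $2,252,200.
Residual split over remaining capital contributed 615,367: Kowalski 247,381.97 → $247,380; Orozco 472,076.04 → $472,075; Haddad 692,326.95 → $692,325; Sato 840,415.03 → $840,415.
Rounding difference +$5 applied to Sato → $840,420.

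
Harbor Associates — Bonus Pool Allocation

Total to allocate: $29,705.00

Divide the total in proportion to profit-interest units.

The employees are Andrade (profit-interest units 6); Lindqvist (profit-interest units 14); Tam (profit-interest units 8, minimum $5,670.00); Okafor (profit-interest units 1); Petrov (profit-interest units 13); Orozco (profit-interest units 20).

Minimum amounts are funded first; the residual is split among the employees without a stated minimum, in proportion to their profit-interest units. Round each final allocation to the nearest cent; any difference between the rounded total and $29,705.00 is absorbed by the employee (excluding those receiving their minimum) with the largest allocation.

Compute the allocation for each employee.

Andrade: $2,670.56 · Lindqvist: $6,231.30 · Tam: $5,670.00 · Okafor: $445.09 · Petrov: $5,786.20 · Orozco: $8,901.85

Minimums first: Tam $5,670.00. Remaining pool $24,035.00.
Remaining pool split over remaining profit-interest units 54: Andrade 2,670.5556 → $2,670.56; Lindqvist 6,231.2963 → $6,231.30; Okafor 445.0926 → $445.09; Petrov 5,786.2037 → $5,786.20; Orozco 8,901.8519 → $8,901.85.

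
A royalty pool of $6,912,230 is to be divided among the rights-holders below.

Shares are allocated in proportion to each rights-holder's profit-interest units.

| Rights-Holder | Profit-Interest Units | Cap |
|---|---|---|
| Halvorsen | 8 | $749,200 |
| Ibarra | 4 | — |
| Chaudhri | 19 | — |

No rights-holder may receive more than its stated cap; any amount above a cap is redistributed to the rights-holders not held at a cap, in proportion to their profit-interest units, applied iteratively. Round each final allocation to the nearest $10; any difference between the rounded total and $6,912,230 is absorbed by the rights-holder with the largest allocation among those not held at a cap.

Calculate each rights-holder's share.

Combined profit-interest units = 31.
Proportional shares (ignoring caps): Halvorsen 1,783,801.29; Ibarra 891,900.65; Chaudhri 4,236,528.06.
Capped: Halvorsen ($749,200); remaining pool $6,163,030 reallocated over remaining profit-interest units 23.
Remaining shares: Ibarra 1,071,831.30 → $1,071,830; Chaudhri 5,091,198.70 → $5,091,200.

Halvorsen: $749,200 | Ibarra: $1,071,830 | Chaudhri: $5,091,200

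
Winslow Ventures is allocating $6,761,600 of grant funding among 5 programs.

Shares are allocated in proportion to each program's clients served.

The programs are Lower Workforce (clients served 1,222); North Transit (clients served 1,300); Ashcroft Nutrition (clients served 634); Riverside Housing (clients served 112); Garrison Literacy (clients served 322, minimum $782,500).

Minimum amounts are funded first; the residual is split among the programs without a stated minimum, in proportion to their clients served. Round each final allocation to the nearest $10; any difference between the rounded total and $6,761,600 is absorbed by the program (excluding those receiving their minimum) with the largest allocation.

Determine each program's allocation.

Fund the minimums — Garrison Literacy $782,500. Balance $5,979,100.
Balance split over remaining clients served 3,268: Lower Workforce 2,235,758.94 → $2,235,760; North Transit 2,378,466.95 → $2,378,470; Ashcroft Nutrition 1,159,960.04 → $1,159,960; Riverside Housing 204,914.08 → $204,910.

Lower Workforce: $2,235,760 | North Transit: $2,378,470 | Ashcroft Nutrition: $1,159,960 | Riverside Housing: $204,910 | Garrison Literacy: $782,500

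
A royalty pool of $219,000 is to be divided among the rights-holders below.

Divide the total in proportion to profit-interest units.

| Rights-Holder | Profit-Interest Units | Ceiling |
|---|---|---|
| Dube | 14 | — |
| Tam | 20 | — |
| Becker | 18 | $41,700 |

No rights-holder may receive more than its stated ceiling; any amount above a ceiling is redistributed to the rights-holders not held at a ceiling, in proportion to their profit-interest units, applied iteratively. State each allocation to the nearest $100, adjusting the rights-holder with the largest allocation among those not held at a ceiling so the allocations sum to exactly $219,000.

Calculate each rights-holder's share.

Total profit-interest units = 52.
Pro-rata shares before constraints: Dube 58,961.54; Tam 84,230.77; Becker 75,807.69.
Capped: Becker ($41,700); balance $177,300 reallocated over remaining profit-interest units 34.
Remaining shares: Dube 73,005.88 → $73,000; Tam 104,294.12 → $104,300.

Dube: $73,000 · Tam: $104,300 · Becker: $41,700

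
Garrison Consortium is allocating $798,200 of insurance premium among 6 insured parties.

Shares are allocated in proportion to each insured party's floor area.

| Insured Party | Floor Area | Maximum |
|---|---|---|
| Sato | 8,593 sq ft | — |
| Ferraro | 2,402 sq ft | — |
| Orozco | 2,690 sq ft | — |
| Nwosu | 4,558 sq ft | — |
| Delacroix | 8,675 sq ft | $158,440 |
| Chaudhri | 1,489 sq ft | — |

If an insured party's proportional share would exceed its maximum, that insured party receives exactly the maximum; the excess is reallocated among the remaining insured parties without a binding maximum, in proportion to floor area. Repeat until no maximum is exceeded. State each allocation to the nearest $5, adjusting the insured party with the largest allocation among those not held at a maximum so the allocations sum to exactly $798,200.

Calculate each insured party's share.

Combined floor area = 28,407.
Pro-rata shares before constraints: Sato 241,452.20; Ferraro 67,493.10; Orozco 75,585.52; Nwosu 128,073.91; Delacroix 243,756.29; Chaudhri 41,838.98.
Capped: Delacroix ($158,440); remaining pool $639,760 reallocated over remaining floor area 19,732.
Redistributed shares: Sato 278,606.21 → $278,605; Ferraro 77,878.75 → $77,880; Orozco 87,216.42 → $87,215; Nwosu 147,781.58 → $147,780; Chaudhri 48,277.04 → $48,275.
Rounding difference +$5 applied to Sato → $278,610.

Sato: $278,610 | Ferraro: $77,880 | Orozco: $87,215 | Nwosu: $147,780 | Delacroix: $158,440 | Chaudhri: $48,275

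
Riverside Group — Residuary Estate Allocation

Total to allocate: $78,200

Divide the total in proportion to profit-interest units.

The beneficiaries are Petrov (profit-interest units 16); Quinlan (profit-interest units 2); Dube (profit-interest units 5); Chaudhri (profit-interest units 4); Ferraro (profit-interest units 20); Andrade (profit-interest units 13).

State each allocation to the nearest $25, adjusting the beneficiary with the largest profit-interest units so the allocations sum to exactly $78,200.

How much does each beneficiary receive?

Petrov: $20,850; Quinlan: $2,600; Dube: $6,525; Chaudhri: $5,225; Ferraro: $26,050; Andrade: $16,950

Profit-interest units total: 60.
Proportional shares: Petrov 16/60 × $78,200 = 20,853.33; Quinlan 2/60 × $78,200 = 2,606.67; Dube 5/60 × $78,200 = 6,516.67; Chaudhri 4/60 × $78,200 = 5,213.33; Ferraro 20/60 × $78,200 = 26,066.67; Andrade 13/60 × $78,200 = 16,943.33.
At nearest $25: Petrov $20,850; Quinlan $2,600; Dube $6,525; Chaudhri $5,225; Ferraro $26,075; Andrade $16,950. Sum = $78,225.
Difference $78,200 − $78,225 = −$25 applied to largest profit-interest units (Ferraro): Ferraro becomes $26,050.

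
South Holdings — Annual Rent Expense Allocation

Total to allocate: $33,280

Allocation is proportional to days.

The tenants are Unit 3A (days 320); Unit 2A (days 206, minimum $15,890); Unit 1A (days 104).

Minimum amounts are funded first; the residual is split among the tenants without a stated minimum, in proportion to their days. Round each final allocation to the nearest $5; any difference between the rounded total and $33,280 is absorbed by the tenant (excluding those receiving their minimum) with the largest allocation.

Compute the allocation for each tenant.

Unit 3A: $13,125; Unit 2A: $15,890; Unit 1A: $4,265

Fund the minimums — Unit 2A $15,890. Remaining pool $17,390.
Remaining pool split over remaining days 424: Unit 3A 13,124.53 → $13,125; Unit 1A 4,265.47 → $4,265.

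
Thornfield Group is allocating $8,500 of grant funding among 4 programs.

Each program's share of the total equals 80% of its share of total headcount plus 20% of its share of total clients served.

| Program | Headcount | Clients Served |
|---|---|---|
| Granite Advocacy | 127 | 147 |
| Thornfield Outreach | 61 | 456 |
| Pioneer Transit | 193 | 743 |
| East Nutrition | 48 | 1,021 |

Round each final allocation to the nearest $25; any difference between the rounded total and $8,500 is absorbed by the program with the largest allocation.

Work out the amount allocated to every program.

Granite Advocacy: $2,125 | Thornfield Outreach: $1,300 | Pioneer Transit: $3,575 | East Nutrition: $1,500

Totals — headcount 429, clients served 2,367.
Blended shares (80% headcount + 20% clients served): Granite Advocacy 0.2493; Thornfield Outreach 0.1523; Pioneer Transit 0.4227; East Nutrition 0.1758.
Raw shares: Granite Advocacy 2,118.63; Thornfield Outreach 1,294.40; Pioneer Transit 3,592.84; East Nutrition 1,494.13.
Rounded to nearest $25: Granite Advocacy $2,125; Thornfield Outreach $1,300; Pioneer Transit $3,600; East Nutrition $1,500. Sum = $8,525.
Difference $8,500 − $8,525 = −$25 applied to largest allocation (Pioneer Transit): Pioneer Transit becomes $3,575.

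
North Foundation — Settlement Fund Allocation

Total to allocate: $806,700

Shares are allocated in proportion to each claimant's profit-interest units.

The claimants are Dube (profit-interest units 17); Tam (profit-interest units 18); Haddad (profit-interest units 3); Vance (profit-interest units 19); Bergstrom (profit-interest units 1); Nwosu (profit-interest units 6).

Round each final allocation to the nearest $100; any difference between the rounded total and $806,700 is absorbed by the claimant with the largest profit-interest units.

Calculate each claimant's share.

Combined profit-interest units = 17 + 18 + 3 + 19 + 1 + 6 = 64.
Proportional shares: Dube 214,279.69; Tam 226,884.38; Haddad 37,814.06; Vance 239,489.06; Bergstrom 12,604.69; Nwosu 75,628.12.
After rounding ($100): Dube $214,300; Tam $226,900; Haddad $37,800; Vance $239,500; Bergstrom $12,600; Nwosu $75,600. Sum = $806,700.
No rounding difference to absorb.

Dube: $214,300 | Tam: $226,900 | Haddad: $37,800 | Vance: $239,500 | Bergstrom: $12,600 | Nwosu: $75,600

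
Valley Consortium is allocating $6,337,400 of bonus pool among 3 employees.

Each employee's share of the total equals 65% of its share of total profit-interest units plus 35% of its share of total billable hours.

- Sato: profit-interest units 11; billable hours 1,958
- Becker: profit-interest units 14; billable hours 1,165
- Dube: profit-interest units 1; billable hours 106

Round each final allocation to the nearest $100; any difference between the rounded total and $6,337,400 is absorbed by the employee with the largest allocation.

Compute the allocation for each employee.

Profit-interest units total 26; billable hours total 3,229.
Combined weights (65% profit-interest units + 35% billable hours): Sato 0.4872; Becker 0.4763; Dube 0.0365.
Unrounded shares: Sato 3,087,789.71; Becker 3,018,360.94; Dube 231,249.35.
After rounding ($100): Sato $3,087,800; Becker $3,018,400; Dube $231,200. Sum = $6,337,400.
No rounding difference to absorb.

Sato: $3,087,800 | Becker: $3,018,400 | Dube: $231,200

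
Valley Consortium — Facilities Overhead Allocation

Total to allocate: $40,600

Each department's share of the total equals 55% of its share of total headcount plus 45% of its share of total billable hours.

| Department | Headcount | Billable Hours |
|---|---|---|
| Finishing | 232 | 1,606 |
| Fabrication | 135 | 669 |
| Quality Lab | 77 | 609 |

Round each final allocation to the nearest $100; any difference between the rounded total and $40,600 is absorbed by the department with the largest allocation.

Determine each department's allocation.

Totals — headcount 444, billable hours 2,884.
Combined weights (55% headcount + 45% billable hours): Finishing 0.5380; Fabrication 0.2716; Quality Lab 0.1904.
Unrounded shares: Finishing 21,841.86; Fabrication 11,027.61; Quality Lab 7,730.53.
After rounding ($100): Finishing $21,800; Fabrication $11,000; Quality Lab $7,700. Sum = $40,500.
Difference $40,600 − $40,500 = +$100 applied to largest allocation (Finishing): Finishing becomes $21,900.

Finishing: $21,900 | Fabrication: $11,000 | Quality Lab: $7,700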